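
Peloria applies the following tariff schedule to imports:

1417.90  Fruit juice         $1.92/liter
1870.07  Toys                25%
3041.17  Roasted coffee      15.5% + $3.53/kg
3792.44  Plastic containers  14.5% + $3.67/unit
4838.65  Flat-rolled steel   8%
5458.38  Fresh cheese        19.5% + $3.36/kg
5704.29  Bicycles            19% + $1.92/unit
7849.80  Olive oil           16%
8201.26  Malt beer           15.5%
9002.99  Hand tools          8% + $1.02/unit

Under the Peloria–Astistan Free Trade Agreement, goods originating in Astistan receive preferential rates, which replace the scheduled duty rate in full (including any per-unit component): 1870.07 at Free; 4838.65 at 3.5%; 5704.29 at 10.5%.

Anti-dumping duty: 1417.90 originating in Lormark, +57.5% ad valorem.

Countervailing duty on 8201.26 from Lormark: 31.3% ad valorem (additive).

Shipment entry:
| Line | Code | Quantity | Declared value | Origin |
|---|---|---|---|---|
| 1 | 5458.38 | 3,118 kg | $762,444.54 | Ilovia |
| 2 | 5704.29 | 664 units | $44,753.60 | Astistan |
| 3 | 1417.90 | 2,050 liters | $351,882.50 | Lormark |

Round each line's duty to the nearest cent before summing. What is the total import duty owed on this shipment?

Line 1 (5458.38, Ilovia, 3,118 kg, $762,444.54):
Base rate for 5458.38 is 19.5% + $3.36/kg.
Duty = $762,444.54 × 19.5% + 3,118 × $3.36 = $159,153.17.
Line 2 (5704.29, Astistan, 664 units, $44,753.60):
Base rate for 5704.29 is 19% + $1.92/unit.
Origin Astistan qualifies under the Peloria–Astistan agreement and 5704.29 is covered: preferential rate 10.5% applies instead.
Duty = $44,753.60 × 10.5% = $4,699.13.
Line 3 (1417.90, Lormark, 2,050 liters, $351,882.50):
Base rate for 1417.90 is $1.92/liter.
Additional duty on 1417.90 from Lormark: +57.5% ad valorem. Applied ad valorem rate = 57.5%.
Duty = $351,882.50 × 57.5% + 2,050 × $1.92 = $206,268.44.
Total = $159,153.17 + $4,699.13 + $206,268.44 = $370,120.74.

$370,120.74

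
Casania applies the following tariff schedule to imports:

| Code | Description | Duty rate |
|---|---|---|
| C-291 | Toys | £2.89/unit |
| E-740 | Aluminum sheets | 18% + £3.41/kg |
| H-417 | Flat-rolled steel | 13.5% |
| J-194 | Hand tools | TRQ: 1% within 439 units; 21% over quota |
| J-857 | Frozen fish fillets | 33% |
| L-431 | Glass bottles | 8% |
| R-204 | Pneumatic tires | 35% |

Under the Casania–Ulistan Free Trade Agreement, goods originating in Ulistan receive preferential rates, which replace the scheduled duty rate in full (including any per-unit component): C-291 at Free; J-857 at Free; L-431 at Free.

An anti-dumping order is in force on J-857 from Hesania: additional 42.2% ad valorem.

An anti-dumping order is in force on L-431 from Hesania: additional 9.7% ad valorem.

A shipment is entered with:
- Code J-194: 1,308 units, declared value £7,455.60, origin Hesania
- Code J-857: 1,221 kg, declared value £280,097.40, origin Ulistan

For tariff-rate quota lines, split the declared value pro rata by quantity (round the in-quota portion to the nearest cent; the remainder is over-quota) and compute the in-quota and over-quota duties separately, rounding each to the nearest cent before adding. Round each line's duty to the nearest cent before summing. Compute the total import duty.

Line 1 (J-194, Hesania, 1,308 units, £7,455.60):
Code J-194 is under a tariff-rate quota (threshold 439 units). In-quota: 439 units at 1%; over-quota: 869 units at 21%.
Pro-rata value split: in-quota = £7,455.60 × 439/1,308 = £2,502.30; over-quota = £7,455.60 − £2,502.30 = £4,953.30.
In-quota duty = £2,502.30 × 1% = £25.02. Over-quota duty = £4,953.30 × 21% = £1,040.19.
Line duty = £25.02 + £1,040.19 = £1,065.21.
Line 2 (J-857, Ulistan, 1,221 kg, £280,097.40):
Base rate for J-857 is 33%.
Origin Ulistan qualifies under the Casania–Ulistan agreement and J-857 is covered: preferential rate Free applies instead.
The additional-duty order on J-857 targets Hesania, not Ulistan; it does not apply.
Duty = £280,097.40 × 0% = £0.00.
Total = £1,065.21 + £0.00 = £1,065.21.

£1,065.21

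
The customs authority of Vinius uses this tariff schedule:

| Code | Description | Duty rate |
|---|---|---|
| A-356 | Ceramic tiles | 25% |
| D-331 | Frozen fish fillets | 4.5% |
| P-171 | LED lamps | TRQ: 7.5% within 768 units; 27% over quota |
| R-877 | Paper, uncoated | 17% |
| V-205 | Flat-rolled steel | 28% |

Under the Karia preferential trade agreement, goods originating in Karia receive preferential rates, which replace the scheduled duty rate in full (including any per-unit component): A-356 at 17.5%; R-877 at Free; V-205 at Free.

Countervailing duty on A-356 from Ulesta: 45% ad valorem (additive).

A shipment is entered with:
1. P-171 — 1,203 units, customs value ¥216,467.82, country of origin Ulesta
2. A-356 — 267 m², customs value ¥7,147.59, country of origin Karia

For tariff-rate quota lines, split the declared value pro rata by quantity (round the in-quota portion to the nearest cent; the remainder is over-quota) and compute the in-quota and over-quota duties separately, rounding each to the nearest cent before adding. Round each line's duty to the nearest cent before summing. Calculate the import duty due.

¥32,749.32

Line 1 (P-171, Ulesta, 1,203 units, ¥216,467.82):
Code P-171 is under a tariff-rate quota (threshold 768 units). In-quota: 768 units at 7.5%; over-quota: 435 units at 27%.
Pro-rata value split: in-quota = ¥216,467.82 × 768/1,203 = ¥138,193.92; over-quota = ¥216,467.82 − ¥138,193.92 = ¥78,273.90.
In-quota duty = ¥138,193.92 × 7.5% = ¥10,364.54. Over-quota duty = ¥78,273.90 × 27% = ¥21,133.95.
Line duty = ¥10,364.54 + ¥21,133.95 = ¥31,498.49.
Line 2 (A-356, Karia, 267 m², ¥7,147.59):
Base rate for A-356 is 25%.
Origin Karia qualifies under the Vinius–Karia agreement and A-356 is covered: preferential rate 17.5% applies instead.
The additional-duty order on A-356 targets Ulesta, not Karia; it does not apply.
Duty = ¥7,147.59 × 17.5% = ¥1,250.83.
Total = ¥31,498.49 + ¥1,250.83 = ¥32,749.32.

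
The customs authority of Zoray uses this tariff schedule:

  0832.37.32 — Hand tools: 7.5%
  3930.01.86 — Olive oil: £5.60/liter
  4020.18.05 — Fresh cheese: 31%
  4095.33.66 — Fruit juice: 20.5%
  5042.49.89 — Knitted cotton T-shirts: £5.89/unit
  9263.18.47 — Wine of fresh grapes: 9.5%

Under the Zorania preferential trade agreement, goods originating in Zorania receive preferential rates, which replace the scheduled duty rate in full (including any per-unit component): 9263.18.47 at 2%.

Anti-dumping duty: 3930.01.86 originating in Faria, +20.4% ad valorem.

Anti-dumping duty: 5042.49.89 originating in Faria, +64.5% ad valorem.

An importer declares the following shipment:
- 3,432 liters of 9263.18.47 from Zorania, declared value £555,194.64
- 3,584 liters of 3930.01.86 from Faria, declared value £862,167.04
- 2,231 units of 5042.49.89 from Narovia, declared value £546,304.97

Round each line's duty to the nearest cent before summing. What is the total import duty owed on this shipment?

Line 1 (9263.18.47, Zorania, 3,432 liters, £555,194.64):
Base rate for 9263.18.47 is 9.5%.
Origin Zorania qualifies under the Zoray–Zorania agreement and 9263.18.47 is covered: preferential rate 2% applies instead.
Duty = £555,194.64 × 2% = £11,103.89.
Line 2 (3930.01.86, Faria, 3,584 liters, £862,167.04):
Base rate for 3930.01.86 is £5.60/liter.
Additional duty on 3930.01.86 from Faria: +20.4% ad valorem. Applied ad valorem rate = 20.4%.
Duty = £862,167.04 × 20.4% + 3,584 × £5.60 = £195,952.48.
Line 3 (5042.49.89, Narovia, 2,231 units, £546,304.97):
Base rate for 5042.49.89 is £5.89/unit.
The additional-duty order on 5042.49.89 targets Faria, not Narovia; it does not apply.
Duty = 2,231 × £5.89 = £13,140.59.
Total = £11,103.89 + £195,952.48 + £13,140.59 = £220,196.96.

£220,196.96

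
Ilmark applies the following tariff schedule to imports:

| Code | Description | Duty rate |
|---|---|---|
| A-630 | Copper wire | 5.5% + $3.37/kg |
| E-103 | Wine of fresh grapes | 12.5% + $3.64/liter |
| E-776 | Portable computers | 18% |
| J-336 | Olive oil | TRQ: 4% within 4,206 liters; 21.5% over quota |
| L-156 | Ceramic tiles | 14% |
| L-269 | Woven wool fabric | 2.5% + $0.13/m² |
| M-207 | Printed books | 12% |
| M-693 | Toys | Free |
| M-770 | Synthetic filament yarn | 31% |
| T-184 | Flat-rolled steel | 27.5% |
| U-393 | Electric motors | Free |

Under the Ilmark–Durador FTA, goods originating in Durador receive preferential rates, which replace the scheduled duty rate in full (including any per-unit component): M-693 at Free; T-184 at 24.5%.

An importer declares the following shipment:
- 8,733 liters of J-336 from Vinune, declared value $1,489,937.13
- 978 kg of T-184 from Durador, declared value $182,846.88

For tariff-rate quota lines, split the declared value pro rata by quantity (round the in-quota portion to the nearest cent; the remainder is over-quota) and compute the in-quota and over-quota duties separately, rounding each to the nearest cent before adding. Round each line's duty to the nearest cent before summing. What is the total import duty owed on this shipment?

$239,556.49

Line 1 (J-336, Vinune, 8,733 liters, $1,489,937.13):
Code J-336 is under a tariff-rate quota (threshold 4,206 liters). In-quota: 4,206 liters at 4%; over-quota: 4,527 liters at 21.5%.
Pro-rata value split: in-quota = $1,489,937.13 × 4,206/8,733 = $717,585.66; over-quota = $1,489,937.13 − $717,585.66 = $772,351.47.
In-quota duty = $717,585.66 × 4% = $28,703.43. Over-quota duty = $772,351.47 × 21.5% = $166,055.57.
Line duty = $28,703.43 + $166,055.57 = $194,759.00.
Line 2 (T-184, Durador, 978 kg, $182,846.88):
Base rate for T-184 is 27.5%.
Origin Durador qualifies under the Ilmark–Durador agreement and T-184 is covered: preferential rate 24.5% applies instead.
Duty = $182,846.88 × 24.5% = $44,797.49.
Total = $194,759.00 + $44,797.49 = $239,556.49.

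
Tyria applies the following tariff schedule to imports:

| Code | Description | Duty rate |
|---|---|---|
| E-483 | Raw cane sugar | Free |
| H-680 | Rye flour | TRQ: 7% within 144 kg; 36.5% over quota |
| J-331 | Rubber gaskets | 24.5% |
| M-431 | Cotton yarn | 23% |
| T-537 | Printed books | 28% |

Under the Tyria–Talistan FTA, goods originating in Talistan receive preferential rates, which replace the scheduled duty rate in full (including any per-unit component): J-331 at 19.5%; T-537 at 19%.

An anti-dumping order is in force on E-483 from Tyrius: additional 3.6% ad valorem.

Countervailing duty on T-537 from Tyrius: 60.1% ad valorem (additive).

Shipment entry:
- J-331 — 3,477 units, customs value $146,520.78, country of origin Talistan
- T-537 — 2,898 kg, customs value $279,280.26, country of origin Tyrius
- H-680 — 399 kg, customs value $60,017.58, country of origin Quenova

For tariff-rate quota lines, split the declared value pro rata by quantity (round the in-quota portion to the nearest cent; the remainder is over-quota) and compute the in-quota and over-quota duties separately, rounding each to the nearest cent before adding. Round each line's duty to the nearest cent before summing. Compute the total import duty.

$290,134.03

Line 1 (J-331, Talistan, 3,477 units, $146,520.78):
Base rate for J-331 is 24.5%.
Origin Talistan qualifies under the Tyria–Talistan agreement and J-331 is covered: preferential rate 19.5% applies instead.
Duty = $146,520.78 × 19.5% = $28,571.55.
Line 2 (T-537, Tyrius, 2,898 kg, $279,280.26):
Base rate for T-537 is 28%.
T-537 has an FTA preferential rate, but origin Tyrius is not Talistan; base rate stands.
Additional duty on T-537 from Tyrius: +60.1%. Applied ad valorem rate: 28% + 60.1% = 88.1%.
Duty = $279,280.26 × 88.1% = $246,045.91.
Line 3 (H-680, Quenova, 399 kg, $60,017.58):
Code H-680 is under a tariff-rate quota (threshold 144 kg). In-quota: 144 kg at 7%; over-quota: 255 kg at 36.5%.
Pro-rata value split: in-quota = $60,017.58 × 144/399 = $21,660.48; over-quota = $60,017.58 − $21,660.48 = $38,357.10.
In-quota duty = $21,660.48 × 7% = $1,516.23. Over-quota duty = $38,357.10 × 36.5% = $14,000.34.
Line duty = $1,516.23 + $14,000.34 = $15,516.57.
Total = $28,571.55 + $246,045.91 + $15,516.57 = $290,134.03.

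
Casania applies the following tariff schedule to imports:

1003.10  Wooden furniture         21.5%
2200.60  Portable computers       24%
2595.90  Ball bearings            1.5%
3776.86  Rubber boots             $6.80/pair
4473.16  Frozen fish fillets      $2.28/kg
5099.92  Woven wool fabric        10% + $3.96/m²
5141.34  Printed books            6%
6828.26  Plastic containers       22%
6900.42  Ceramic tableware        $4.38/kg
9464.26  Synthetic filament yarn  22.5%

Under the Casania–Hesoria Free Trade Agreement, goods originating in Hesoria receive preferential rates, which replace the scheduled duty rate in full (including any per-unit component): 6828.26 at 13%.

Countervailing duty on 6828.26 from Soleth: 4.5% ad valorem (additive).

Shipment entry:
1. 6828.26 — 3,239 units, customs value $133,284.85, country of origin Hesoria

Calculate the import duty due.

Line 1 (6828.26, Hesoria, 3,239 units, $133,284.85):
Base rate for 6828.26 is 22%.
Origin Hesoria qualifies under the Casania–Hesoria agreement and 6828.26 is covered: preferential rate 13% applies instead.
The additional-duty order on 6828.26 targets Soleth, not Hesoria; it does not apply.
Duty = $133,284.85 × 13% = $17,327.03.

$17,327.03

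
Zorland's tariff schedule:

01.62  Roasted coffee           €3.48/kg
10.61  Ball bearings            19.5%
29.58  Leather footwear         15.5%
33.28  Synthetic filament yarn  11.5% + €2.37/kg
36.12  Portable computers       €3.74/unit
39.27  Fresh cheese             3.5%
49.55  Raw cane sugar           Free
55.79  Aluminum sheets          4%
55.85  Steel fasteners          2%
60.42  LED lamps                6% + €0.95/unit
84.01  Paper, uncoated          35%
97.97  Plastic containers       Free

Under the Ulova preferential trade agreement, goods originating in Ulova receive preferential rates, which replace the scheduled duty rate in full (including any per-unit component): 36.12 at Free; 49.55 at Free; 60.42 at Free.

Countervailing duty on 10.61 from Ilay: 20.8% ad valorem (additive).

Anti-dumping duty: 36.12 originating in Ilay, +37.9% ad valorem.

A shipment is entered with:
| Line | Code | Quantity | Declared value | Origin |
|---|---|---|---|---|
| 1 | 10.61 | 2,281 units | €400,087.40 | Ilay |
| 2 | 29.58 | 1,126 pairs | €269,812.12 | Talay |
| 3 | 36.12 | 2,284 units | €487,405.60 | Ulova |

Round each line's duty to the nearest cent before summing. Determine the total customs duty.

€203,056.10

Line 1 (10.61, Ilay, 2,281 units, €400,087.40):
Base rate for 10.61 is 19.5%.
Additional duty on 10.61 from Ilay: +20.8%. Applied ad valorem rate: 19.5% + 20.8% = 40.3%.
Duty = €400,087.40 × 40.3% = €161,235.22.
Line 2 (29.58, Talay, 1,126 pairs, €269,812.12):
Base rate for 29.58 is 15.5%.
Duty = €269,812.12 × 15.5% = €41,820.88.
Line 3 (36.12, Ulova, 2,284 units, €487,405.60):
Base rate for 36.12 is €3.74/unit.
Origin Ulova qualifies under the Zorland–Ulova agreement and 36.12 is covered: preferential rate Free applies instead.
The additional-duty order on 36.12 targets Ilay, not Ulova; it does not apply.
Duty = €487,405.60 × 0% = €0.00.
Total = €161,235.22 + €41,820.88 + €0.00 = €203,056.10.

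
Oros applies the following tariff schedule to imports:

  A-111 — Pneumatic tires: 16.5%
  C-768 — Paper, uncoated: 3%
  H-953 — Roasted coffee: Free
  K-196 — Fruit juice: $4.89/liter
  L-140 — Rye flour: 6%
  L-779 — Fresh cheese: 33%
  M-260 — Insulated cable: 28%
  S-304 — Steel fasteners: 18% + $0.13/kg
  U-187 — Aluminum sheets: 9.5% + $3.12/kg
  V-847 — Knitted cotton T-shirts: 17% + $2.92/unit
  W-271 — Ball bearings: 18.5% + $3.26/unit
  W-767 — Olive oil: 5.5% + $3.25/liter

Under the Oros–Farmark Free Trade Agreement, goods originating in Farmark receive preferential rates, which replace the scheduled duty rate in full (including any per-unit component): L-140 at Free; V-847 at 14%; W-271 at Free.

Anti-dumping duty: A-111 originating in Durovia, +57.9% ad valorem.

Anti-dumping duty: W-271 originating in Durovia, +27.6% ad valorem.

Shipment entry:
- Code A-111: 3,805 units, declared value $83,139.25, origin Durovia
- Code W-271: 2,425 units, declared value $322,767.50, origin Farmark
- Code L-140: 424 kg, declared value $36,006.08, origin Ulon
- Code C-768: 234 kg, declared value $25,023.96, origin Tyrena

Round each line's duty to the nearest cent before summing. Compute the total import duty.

Line 1 (A-111, Durovia, 3,805 units, $83,139.25):
Base rate for A-111 is 16.5%.
Additional duty on A-111 from Durovia: +57.9%. Applied ad valorem rate: 16.5% + 57.9% = 74.4%.
Duty = $83,139.25 × 74.4% = $61,855.60.
Line 2 (W-271, Farmark, 2,425 units, $322,767.50):
Base rate for W-271 is 18.5% + $3.26/unit.
Origin Farmark qualifies under the Oros–Farmark agreement and W-271 is covered: preferential rate Free applies instead.
The additional-duty order on W-271 targets Durovia, not Farmark; it does not apply.
Duty = $322,767.50 × 0% = $0.00.
Line 3 (L-140, Ulon, 424 kg, $36,006.08):
Base rate for L-140 is 6%.
L-140 has an FTA preferential rate, but origin Ulon is not Farmark; base rate stands.
Duty = $36,006.08 × 6% = $2,160.36.
Line 4 (C-768, Tyrena, 234 kg, $25,023.96):
Base rate for C-768 is 3%.
Duty = $25,023.96 × 3% = $750.72.
Total = $61,855.60 + $0.00 + $2,160.36 + $750.72 = $64,766.68.

$64,766.68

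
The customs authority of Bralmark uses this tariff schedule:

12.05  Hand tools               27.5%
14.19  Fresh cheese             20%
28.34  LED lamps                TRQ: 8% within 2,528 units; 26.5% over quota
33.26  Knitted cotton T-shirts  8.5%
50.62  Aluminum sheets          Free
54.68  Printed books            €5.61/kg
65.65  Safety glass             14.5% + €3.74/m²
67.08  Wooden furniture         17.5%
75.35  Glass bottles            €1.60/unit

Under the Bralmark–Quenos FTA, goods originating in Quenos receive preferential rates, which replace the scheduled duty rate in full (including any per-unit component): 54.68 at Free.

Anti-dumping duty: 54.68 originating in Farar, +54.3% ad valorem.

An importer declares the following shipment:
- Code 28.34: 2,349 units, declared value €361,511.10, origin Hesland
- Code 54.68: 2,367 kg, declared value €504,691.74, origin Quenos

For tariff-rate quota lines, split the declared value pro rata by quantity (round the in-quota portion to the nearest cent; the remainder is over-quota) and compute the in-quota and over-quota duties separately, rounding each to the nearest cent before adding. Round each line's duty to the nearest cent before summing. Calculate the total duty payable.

Line 1 (28.34, Hesland, 2,349 units, €361,511.10):
Code 28.34 is under a tariff-rate quota (threshold 2,528 units). Quantity 2,349 units is within the quota, so the in-quota rate 8% applies to the full value.
Duty = €361,511.10 × 8% = €28,920.89.
Line 2 (54.68, Quenos, 2,367 kg, €504,691.74):
Base rate for 54.68 is €5.61/kg.
Origin Quenos qualifies under the Bralmark–Quenos agreement and 54.68 is covered: preferential rate Free applies instead.
The additional-duty order on 54.68 targets Farar, not Quenos; it does not apply.
Duty = €504,691.74 × 0% = €0.00.
Total = €28,920.89 + €0.00 = €28,920.89.

€28,920.89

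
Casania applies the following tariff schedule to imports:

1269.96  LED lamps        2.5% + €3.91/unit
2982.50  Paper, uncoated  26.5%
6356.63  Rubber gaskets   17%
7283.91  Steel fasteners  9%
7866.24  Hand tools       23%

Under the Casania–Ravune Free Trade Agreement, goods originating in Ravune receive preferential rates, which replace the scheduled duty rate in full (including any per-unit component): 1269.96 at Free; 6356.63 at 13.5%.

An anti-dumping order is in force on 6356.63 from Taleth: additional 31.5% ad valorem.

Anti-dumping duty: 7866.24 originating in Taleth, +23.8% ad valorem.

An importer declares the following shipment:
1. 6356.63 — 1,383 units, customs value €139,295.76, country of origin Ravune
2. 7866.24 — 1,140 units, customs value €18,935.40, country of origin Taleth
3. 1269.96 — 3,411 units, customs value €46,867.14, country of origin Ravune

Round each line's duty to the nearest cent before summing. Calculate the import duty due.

€27,666.70

Line 1 (6356.63, Ravune, 1,383 units, €139,295.76):
Base rate for 6356.63 is 17%.
Origin Ravune qualifies under the Casania–Ravune agreement and 6356.63 is covered: preferential rate 13.5% applies instead.
The additional-duty order on 6356.63 targets Taleth, not Ravune; it does not apply.
Duty = €139,295.76 × 13.5% = €18,804.93.
Line 2 (7866.24, Taleth, 1,140 units, €18,935.40):
Base rate for 7866.24 is 23%.
Additional duty on 7866.24 from Taleth: +23.8%. Applied ad valorem rate: 23% + 23.8% = 46.8%.
Duty = €18,935.40 × 46.8% = €8,861.77.
Line 3 (1269.96, Ravune, 3,411 units, €46,867.14):
Base rate for 1269.96 is 2.5% + €3.91/unit.
Origin Ravune qualifies under the Casania–Ravune agreement and 1269.96 is covered: preferential rate Free applies instead.
Duty = €46,867.14 × 0% = €0.00.
Total = €18,804.93 + €8,861.77 + €0.00 = €27,666.70.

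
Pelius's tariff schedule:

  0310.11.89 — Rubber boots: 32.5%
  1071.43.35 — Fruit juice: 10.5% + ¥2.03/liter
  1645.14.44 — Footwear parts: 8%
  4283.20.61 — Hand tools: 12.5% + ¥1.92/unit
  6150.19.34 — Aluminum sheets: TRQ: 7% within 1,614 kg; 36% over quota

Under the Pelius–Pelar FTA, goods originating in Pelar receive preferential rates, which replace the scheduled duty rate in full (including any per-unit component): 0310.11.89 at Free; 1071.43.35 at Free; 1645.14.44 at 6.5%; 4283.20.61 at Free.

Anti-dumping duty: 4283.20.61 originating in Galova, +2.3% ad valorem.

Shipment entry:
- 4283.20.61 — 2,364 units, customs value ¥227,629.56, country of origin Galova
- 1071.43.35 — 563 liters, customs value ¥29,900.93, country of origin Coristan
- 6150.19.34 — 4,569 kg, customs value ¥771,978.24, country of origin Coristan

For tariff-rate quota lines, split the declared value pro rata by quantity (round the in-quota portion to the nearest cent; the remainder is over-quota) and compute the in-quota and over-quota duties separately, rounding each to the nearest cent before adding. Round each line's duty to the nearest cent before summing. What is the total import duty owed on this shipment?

¥241,339.29

Line 1 (4283.20.61, Galova, 2,364 units, ¥227,629.56):
Base rate for 4283.20.61 is 12.5% + ¥1.92/unit.
4283.20.61 has an FTA preferential rate, but origin Galova is not Pelar; base rate stands.
Additional duty on 4283.20.61 from Galova: +2.3%. Applied ad valorem rate: 12.5% + 2.3% = 14.8%.
Duty = ¥227,629.56 × 14.8% + 2,364 × ¥1.92 = ¥38,228.05.
Line 2 (1071.43.35, Coristan, 563 liters, ¥29,900.93):
Base rate for 1071.43.35 is 10.5% + ¥2.03/liter.
1071.43.35 has an FTA preferential rate, but origin Coristan is not Pelar; base rate stands.
Duty = ¥29,900.93 × 10.5% + 563 × ¥2.03 = ¥4,282.49.
Line 3 (6150.19.34, Coristan, 4,569 kg, ¥771,978.24):
Code 6150.19.34 is under a tariff-rate quota (threshold 1,614 kg). In-quota: 1,614 kg at 7%; over-quota: 2,955 kg at 36%.
Pro-rata value split: in-quota = ¥771,978.24 × 1,614/4,569 = ¥272,701.44; over-quota = ¥771,978.24 − ¥272,701.44 = ¥499,276.80.
In-quota duty = ¥272,701.44 × 7% = ¥19,089.10. Over-quota duty = ¥499,276.80 × 36% = ¥179,739.65.
Line duty = ¥19,089.10 + ¥179,739.65 = ¥198,828.75.
Total = ¥38,228.05 + ¥4,282.49 + ¥198,828.75 = ¥241,339.29.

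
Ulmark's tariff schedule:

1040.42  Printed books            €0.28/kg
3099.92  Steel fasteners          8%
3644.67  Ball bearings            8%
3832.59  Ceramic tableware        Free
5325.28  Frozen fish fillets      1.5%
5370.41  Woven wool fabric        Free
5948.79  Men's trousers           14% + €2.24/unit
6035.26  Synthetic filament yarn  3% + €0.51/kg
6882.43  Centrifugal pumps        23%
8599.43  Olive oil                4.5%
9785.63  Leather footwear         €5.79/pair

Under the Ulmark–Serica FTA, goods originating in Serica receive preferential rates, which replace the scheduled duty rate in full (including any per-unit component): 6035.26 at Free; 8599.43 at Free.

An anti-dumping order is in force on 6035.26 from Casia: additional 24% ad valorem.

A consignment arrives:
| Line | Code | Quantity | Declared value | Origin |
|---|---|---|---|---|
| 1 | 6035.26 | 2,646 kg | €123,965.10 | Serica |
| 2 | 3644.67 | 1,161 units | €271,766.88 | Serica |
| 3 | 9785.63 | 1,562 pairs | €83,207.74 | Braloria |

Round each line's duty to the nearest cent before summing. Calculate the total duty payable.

€30,785.33

Line 1 (6035.26, Serica, 2,646 kg, €123,965.10):
Base rate for 6035.26 is 3% + €0.51/kg.
Origin Serica qualifies under the Ulmark–Serica agreement and 6035.26 is covered: preferential rate Free applies instead.
The additional-duty order on 6035.26 targets Casia, not Serica; it does not apply.
Duty = €123,965.10 × 0% = €0.00.
Line 2 (3644.67, Serica, 1,161 units, €271,766.88):
Base rate for 3644.67 is 8%.
Origin Serica is the FTA partner but 3644.67 is not on the preference list; base rate stands.
Duty = €271,766.88 × 8% = €21,741.35.
Line 3 (9785.63, Braloria, 1,562 pairs, €83,207.74):
Base rate for 9785.63 is €5.79/pair.
Duty = 1,562 × €5.79 = €9,043.98.
Total = €0.00 + €21,741.35 + €9,043.98 = €30,785.33.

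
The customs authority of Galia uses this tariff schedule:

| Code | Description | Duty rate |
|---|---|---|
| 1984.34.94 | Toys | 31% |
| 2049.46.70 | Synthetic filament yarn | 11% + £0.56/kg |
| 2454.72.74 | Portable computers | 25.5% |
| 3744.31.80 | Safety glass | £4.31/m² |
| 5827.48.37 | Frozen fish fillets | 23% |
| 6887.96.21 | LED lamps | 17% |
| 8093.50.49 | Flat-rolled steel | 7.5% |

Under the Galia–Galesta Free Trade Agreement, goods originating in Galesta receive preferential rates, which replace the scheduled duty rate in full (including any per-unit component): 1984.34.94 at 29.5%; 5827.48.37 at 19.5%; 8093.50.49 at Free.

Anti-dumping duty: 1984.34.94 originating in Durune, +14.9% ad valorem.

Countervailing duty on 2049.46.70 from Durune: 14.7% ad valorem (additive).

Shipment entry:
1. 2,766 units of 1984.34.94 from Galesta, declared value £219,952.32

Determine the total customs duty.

£64,885.93

Line 1 (1984.34.94, Galesta, 2,766 units, £219,952.32):
Base rate for 1984.34.94 is 31%.
Origin Galesta qualifies under the Galia–Galesta agreement and 1984.34.94 is covered: preferential rate 29.5% applies instead.
The additional-duty order on 1984.34.94 targets Durune, not Galesta; it does not apply.
Duty = £219,952.32 × 29.5% = £64,885.93.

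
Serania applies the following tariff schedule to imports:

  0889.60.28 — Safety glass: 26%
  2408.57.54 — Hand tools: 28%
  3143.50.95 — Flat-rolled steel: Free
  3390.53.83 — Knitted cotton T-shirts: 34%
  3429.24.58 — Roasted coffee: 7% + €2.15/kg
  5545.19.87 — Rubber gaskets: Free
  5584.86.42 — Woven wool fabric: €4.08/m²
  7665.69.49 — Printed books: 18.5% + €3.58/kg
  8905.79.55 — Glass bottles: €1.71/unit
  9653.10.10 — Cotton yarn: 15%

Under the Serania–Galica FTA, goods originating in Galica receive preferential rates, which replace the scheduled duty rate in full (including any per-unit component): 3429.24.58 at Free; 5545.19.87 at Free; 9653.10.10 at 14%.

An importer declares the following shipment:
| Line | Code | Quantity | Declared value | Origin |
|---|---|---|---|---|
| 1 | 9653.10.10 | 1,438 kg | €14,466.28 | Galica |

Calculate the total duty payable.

€2,025.28

Line 1 (9653.10.10, Galica, 1,438 kg, €14,466.28):
Base rate for 9653.10.10 is 15%.
Origin Galica qualifies under the Serania–Galica agreement and 9653.10.10 is covered: preferential rate 14% applies instead.
Duty = €14,466.28 × 14% = €2,025.28.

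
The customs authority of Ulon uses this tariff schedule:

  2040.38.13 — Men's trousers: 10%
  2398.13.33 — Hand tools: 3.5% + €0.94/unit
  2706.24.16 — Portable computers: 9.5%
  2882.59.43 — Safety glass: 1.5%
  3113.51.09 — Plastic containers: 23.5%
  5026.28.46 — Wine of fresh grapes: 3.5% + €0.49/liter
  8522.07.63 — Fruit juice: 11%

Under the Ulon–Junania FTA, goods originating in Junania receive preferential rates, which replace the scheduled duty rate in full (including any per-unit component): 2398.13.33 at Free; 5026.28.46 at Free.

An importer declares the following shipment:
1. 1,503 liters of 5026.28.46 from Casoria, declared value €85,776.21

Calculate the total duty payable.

€3,738.64

Line 1 (5026.28.46, Casoria, 1,503 liters, €85,776.21):
Base rate for 5026.28.46 is 3.5% + €0.49/liter.
5026.28.46 has an FTA preferential rate, but origin Casoria is not Junania; base rate stands.
Duty = €85,776.21 × 3.5% + 1,503 × €0.49 = €3,738.64.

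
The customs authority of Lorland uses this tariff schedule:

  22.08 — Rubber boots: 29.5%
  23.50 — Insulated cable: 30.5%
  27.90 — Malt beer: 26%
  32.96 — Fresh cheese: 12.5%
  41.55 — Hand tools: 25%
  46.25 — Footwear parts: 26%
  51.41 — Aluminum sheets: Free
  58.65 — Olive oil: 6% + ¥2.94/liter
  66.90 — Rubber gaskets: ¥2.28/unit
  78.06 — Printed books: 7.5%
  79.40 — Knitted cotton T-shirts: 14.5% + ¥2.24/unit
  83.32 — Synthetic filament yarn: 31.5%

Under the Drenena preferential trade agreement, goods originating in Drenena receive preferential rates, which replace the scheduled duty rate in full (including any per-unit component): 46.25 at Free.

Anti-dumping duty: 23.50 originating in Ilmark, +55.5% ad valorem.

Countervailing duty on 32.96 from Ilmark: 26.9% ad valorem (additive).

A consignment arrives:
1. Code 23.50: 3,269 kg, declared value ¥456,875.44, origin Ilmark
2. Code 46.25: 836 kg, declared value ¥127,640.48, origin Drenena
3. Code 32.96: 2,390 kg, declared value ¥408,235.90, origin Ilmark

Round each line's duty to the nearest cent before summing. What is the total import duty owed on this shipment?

Line 1 (23.50, Ilmark, 3,269 kg, ¥456,875.44):
Base rate for 23.50 is 30.5%.
Additional duty on 23.50 from Ilmark: +55.5%. Applied ad valorem rate: 30.5% + 55.5% = 86%.
Duty = ¥456,875.44 × 86% = ¥392,912.88.
Line 2 (46.25, Drenena, 836 kg, ¥127,640.48):
Base rate for 46.25 is 26%.
Origin Drenena qualifies under the Lorland–Drenena agreement and 46.25 is covered: preferential rate Free applies instead.
Duty = ¥127,640.48 × 0% = ¥0.00.
Line 3 (32.96, Ilmark, 2,390 kg, ¥408,235.90):
Base rate for 32.96 is 12.5%.
Additional duty on 32.96 from Ilmark: +26.9%. Applied ad valorem rate: 12.5% + 26.9% = 39.4%.
Duty = ¥408,235.90 × 39.4% = ¥160,844.94.
Total = ¥392,912.88 + ¥0.00 + ¥160,844.94 = ¥553,757.82.

¥553,757.82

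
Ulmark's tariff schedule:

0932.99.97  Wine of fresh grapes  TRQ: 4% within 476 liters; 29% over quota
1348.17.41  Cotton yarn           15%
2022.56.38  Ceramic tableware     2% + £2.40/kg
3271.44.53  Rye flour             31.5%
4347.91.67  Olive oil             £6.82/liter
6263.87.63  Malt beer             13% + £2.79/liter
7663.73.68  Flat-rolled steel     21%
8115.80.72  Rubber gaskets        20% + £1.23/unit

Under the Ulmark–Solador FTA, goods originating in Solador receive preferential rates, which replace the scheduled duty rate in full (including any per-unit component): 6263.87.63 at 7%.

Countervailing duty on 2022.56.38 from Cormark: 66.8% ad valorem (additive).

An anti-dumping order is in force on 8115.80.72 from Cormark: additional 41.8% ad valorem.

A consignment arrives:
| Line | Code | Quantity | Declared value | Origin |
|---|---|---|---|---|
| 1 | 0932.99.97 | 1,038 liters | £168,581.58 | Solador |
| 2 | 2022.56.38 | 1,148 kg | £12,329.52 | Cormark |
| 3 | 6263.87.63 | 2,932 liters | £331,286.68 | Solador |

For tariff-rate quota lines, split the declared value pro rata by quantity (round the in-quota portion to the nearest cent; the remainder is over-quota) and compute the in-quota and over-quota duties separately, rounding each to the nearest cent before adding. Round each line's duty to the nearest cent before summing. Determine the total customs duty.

£63,989.85

Line 1 (0932.99.97, Solador, 1,038 liters, £168,581.58):
Code 0932.99.97 is under a tariff-rate quota (threshold 476 liters). In-quota: 476 liters at 4%; over-quota: 562 liters at 29%.
Pro-rata value split: in-quota = £168,581.58 × 476/1,038 = £77,307.16; over-quota = £168,581.58 − £77,307.16 = £91,274.42.
In-quota duty = £77,307.16 × 4% = £3,092.29. Over-quota duty = £91,274.42 × 29% = £26,469.58.
Line duty = £3,092.29 + £26,469.58 = £29,561.87.
Line 2 (2022.56.38, Cormark, 1,148 kg, £12,329.52):
Base rate for 2022.56.38 is 2% + £2.40/kg.
Additional duty on 2022.56.38 from Cormark: +66.8%. Applied ad valorem rate: 2% + 66.8% = 68.8%.
Duty = £12,329.52 × 68.8% + 1,148 × £2.40 = £11,237.91.
Line 3 (6263.87.63, Solador, 2,932 liters, £331,286.68):
Base rate for 6263.87.63 is 13% + £2.79/liter.
Origin Solador qualifies under the Ulmark–Solador agreement and 6263.87.63 is covered: preferential rate 7% applies instead.
Duty = £331,286.68 × 7% = £23,190.07.
Total = £29,561.87 + £11,237.91 + £23,190.07 = £63,989.85.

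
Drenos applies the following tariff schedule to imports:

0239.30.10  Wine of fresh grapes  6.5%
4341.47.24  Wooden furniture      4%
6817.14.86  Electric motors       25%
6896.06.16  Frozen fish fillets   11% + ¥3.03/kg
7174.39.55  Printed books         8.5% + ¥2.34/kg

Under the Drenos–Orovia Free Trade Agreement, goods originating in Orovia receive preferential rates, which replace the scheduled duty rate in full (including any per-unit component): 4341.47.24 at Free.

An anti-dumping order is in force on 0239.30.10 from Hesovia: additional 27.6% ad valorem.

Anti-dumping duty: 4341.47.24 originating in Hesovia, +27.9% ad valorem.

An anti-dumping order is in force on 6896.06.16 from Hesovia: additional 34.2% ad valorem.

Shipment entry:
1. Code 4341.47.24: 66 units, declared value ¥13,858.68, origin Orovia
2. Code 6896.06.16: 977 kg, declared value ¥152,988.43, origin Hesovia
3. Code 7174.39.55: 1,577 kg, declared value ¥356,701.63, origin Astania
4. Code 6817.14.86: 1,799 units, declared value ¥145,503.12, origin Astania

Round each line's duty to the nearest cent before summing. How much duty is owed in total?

¥142,496.68

Line 1 (4341.47.24, Orovia, 66 units, ¥13,858.68):
Base rate for 4341.47.24 is 4%.
Origin Orovia qualifies under the Drenos–Orovia agreement and 4341.47.24 is covered: preferential rate Free applies instead.
The additional-duty order on 4341.47.24 targets Hesovia, not Orovia; it does not apply.
Duty = ¥13,858.68 × 0% = ¥0.00.
Line 2 (6896.06.16, Hesovia, 977 kg, ¥152,988.43):
Base rate for 6896.06.16 is 11% + ¥3.03/kg.
Additional duty on 6896.06.16 from Hesovia: +34.2%. Applied ad valorem rate: 11% + 34.2% = 45.2%.
Duty = ¥152,988.43 × 45.2% + 977 × ¥3.03 = ¥72,111.08.
Line 3 (7174.39.55, Astania, 1,577 kg, ¥356,701.63):
Base rate for 7174.39.55 is 8.5% + ¥2.34/kg.
Duty = ¥356,701.63 × 8.5% + 1,577 × ¥2.34 = ¥34,009.82.
Line 4 (6817.14.86, Astania, 1,799 units, ¥145,503.12):
Base rate for 6817.14.86 is 25%.
Duty = ¥145,503.12 × 25% = ¥36,375.78.
Total = ¥0.00 + ¥72,111.08 + ¥34,009.82 + ¥36,375.78 = ¥142,496.68.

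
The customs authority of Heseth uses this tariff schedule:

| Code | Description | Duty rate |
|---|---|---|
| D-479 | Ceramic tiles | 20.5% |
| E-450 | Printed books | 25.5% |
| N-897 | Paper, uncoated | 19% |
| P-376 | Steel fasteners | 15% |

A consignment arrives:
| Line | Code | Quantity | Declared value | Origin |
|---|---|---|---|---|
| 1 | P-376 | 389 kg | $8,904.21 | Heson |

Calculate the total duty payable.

$1,335.63

Line 1 (P-376, Heson, 389 kg, $8,904.21):
Base rate for P-376 is 15%.
Duty = $8,904.21 × 15% = $1,335.63.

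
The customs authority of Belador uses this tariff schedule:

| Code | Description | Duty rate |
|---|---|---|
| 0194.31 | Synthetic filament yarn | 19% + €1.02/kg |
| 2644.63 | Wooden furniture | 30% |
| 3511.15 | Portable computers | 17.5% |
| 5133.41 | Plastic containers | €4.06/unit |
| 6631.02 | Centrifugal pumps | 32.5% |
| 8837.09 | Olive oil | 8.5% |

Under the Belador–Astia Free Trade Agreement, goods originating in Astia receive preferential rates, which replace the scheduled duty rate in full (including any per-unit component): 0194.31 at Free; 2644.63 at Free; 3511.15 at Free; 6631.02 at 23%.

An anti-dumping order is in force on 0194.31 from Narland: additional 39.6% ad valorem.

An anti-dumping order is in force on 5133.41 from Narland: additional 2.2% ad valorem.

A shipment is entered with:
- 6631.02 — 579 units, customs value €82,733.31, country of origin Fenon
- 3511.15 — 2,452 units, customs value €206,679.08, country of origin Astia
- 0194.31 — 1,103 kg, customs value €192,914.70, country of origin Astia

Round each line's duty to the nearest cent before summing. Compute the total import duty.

€26,888.33

Line 1 (6631.02, Fenon, 579 units, €82,733.31):
Base rate for 6631.02 is 32.5%.
6631.02 has an FTA preferential rate, but origin Fenon is not Astia; base rate stands.
Duty = €82,733.31 × 32.5% = €26,888.33.
Line 2 (3511.15, Astia, 2,452 units, €206,679.08):
Base rate for 3511.15 is 17.5%.
Origin Astia qualifies under the Belador–Astia agreement and 3511.15 is covered: preferential rate Free applies instead.
Duty = €206,679.08 × 0% = €0.00.
Line 3 (0194.31, Astia, 1,103 kg, €192,914.70):
Base rate for 0194.31 is 19% + €1.02/kg.
Origin Astia qualifies under the Belador–Astia agreement and 0194.31 is covered: preferential rate Free applies instead.
The additional-duty order on 0194.31 targets Narland, not Astia; it does not apply.
Duty = €192,914.70 × 0% = €0.00.
Total = €26,888.33 + €0.00 + €0.00 = €26,888.33.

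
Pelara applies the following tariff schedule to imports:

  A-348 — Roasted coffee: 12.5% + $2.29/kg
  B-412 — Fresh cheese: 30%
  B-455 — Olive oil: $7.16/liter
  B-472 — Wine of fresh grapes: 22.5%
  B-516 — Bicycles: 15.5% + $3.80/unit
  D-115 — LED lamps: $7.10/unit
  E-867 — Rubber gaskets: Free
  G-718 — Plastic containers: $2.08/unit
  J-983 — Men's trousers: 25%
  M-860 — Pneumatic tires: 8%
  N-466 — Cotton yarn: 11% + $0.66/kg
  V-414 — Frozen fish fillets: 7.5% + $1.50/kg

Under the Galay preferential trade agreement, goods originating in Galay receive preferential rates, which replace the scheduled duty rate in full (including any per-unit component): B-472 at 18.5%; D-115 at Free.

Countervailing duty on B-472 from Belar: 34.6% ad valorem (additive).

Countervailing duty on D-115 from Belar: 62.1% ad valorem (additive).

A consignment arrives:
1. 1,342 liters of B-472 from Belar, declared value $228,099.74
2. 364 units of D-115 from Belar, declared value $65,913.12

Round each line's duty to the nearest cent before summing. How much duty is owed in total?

$173,761.40

Line 1 (B-472, Belar, 1,342 liters, $228,099.74):
Base rate for B-472 is 22.5%.
B-472 has an FTA preferential rate, but origin Belar is not Galay; base rate stands.
Additional duty on B-472 from Belar: +34.6%. Applied ad valorem rate: 22.5% + 34.6% = 57.1%.
Duty = $228,099.74 × 57.1% = $130,244.95.
Line 2 (D-115, Belar, 364 units, $65,913.12):
Base rate for D-115 is $7.10/unit.
D-115 has an FTA preferential rate, but origin Belar is not Galay; base rate stands.
Additional duty on D-115 from Belar: +62.1% ad valorem. Applied ad valorem rate = 62.1%.
Duty = $65,913.12 × 62.1% + 364 × $7.10 = $43,516.45.
Total = $130,244.95 + $43,516.45 = $173,761.40.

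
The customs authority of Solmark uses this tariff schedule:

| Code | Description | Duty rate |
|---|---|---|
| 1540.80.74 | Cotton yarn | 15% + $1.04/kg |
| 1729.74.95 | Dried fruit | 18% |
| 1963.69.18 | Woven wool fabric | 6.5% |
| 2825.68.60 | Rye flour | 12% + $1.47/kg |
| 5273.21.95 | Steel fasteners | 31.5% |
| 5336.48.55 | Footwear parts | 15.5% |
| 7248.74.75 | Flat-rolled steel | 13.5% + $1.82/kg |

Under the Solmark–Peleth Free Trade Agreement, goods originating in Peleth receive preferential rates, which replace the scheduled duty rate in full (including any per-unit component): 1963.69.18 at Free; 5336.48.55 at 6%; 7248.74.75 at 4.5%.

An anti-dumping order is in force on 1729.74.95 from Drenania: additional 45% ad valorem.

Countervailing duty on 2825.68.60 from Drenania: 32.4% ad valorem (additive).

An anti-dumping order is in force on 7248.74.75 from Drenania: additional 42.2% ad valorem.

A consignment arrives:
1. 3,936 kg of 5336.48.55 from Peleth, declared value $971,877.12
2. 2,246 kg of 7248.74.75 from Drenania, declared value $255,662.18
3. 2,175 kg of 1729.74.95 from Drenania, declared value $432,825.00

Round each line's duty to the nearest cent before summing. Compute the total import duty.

Line 1 (5336.48.55, Peleth, 3,936 kg, $971,877.12):
Base rate for 5336.48.55 is 15.5%.
Origin Peleth qualifies under the Solmark–Peleth agreement and 5336.48.55 is covered: preferential rate 6% applies instead.
Duty = $971,877.12 × 6% = $58,312.63.
Line 2 (7248.74.75, Drenania, 2,246 kg, $255,662.18):
Base rate for 7248.74.75 is 13.5% + $1.82/kg.
7248.74.75 has an FTA preferential rate, but origin Drenania is not Peleth; base rate stands.
Additional duty on 7248.74.75 from Drenania: +42.2%. Applied ad valorem rate: 13.5% + 42.2% = 55.7%.
Duty = $255,662.18 × 55.7% + 2,246 × $1.82 = $146,491.55.
Line 3 (1729.74.95, Drenania, 2,175 kg, $432,825.00):
Base rate for 1729.74.95 is 18%.
Additional duty on 1729.74.95 from Drenania: +45%. Applied ad valorem rate: 18% + 45% = 63%.
Duty = $432,825.00 × 63% = $272,679.75.
Total = $58,312.63 + $146,491.55 + $272,679.75 = $477,483.93.

$477,483.93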